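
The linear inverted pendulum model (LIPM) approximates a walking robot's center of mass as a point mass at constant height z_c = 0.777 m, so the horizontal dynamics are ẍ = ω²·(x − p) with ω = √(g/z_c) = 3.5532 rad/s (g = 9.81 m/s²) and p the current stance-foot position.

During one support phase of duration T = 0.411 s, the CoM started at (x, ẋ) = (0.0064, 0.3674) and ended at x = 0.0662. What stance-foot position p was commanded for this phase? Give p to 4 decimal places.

p = 0.1252

ωT = 3.5532·0.411 = 1.460365; cosh(ωT) = 2.269842, sinh(ωT) = 2.037690
x(T) = p + (x₀−p)·cosh(ωT) + (ẋ₀/ω)·sinh(ωT) ⇒ p·(1 − cosh) = x(T) − x₀·cosh − (ẋ₀/ω)·sinh
numerator   = 0.0662 − (0.0064)·2.269842 − (0.3674/3.5532)·2.037690 = -0.159024
denominator = 1 − 2.269842 = -1.269842
p = -0.159024 / -1.269842 = 0.1252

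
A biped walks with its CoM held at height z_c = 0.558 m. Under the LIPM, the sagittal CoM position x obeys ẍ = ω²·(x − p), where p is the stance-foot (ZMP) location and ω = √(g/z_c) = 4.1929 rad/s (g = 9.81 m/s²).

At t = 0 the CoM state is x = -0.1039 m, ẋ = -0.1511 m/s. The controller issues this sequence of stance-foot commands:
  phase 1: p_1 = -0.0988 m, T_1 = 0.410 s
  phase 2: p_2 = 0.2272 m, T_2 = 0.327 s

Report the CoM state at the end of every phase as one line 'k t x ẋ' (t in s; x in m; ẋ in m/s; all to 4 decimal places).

phase 1: p=-0.0988, T=0.410, ωT=1.719089, cosh=2.879336, sinh=2.700107; start (x,ẋ)=(-0.103900, -0.151100) → end (x,ẋ)=(-0.210789, -0.492806)
phase 2: p=0.2272, T=0.327, ωT=1.371078, cosh=2.096715, sinh=1.842882; start (x,ẋ)=(-0.210789, -0.492806) → end (x,ẋ)=(-0.907738, -4.417621)

1 0.4100 -0.2108 -0.4928
2 0.7370 -0.9077 -4.4176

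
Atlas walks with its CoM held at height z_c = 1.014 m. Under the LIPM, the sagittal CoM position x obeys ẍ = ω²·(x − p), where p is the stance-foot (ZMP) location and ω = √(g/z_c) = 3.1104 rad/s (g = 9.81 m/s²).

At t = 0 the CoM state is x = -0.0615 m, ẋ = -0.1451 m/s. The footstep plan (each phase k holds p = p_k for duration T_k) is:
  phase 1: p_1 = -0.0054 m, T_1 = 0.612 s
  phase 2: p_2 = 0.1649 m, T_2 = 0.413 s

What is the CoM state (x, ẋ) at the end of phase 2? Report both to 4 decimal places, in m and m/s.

x = -1.4120, ẋ = -4.7571

phase 1: p=-0.0054, T=0.612, ωT=1.903565, cosh=3.429404, sinh=3.280367; start (x,ẋ)=(-0.061500, -0.145100) → end (x,ẋ)=(-0.350819, -1.070009)
phase 2: p=0.1649, T=0.413, ωT=1.284595, cosh=1.944984, sinh=1.668221; start (x,ẋ)=(-0.350819, -1.070009) → end (x,ẋ)=(-1.412049, -4.757129)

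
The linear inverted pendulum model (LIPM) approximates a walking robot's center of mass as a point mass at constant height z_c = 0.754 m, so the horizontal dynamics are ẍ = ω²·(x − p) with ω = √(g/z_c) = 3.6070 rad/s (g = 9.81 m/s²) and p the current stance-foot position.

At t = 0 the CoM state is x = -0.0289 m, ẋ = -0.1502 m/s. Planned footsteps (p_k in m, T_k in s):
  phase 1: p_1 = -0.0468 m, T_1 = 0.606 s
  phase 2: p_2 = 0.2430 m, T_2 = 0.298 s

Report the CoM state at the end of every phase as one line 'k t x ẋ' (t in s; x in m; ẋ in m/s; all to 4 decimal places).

phase 1: p=-0.0468, T=0.606, ωT=2.185842, cosh=4.505260, sinh=4.392877; start (x,ẋ)=(-0.028900, -0.150200) → end (x,ẋ)=(-0.149081, -0.393063)
phase 2: p=0.2430, T=0.298, ωT=1.074886, cosh=1.635498, sinh=1.294161; start (x,ẋ)=(-0.149081, -0.393063) → end (x,ẋ)=(-0.539275, -2.473101)

1 0.6060 -0.1491 -0.3931
2 0.9040 -0.5393 -2.4731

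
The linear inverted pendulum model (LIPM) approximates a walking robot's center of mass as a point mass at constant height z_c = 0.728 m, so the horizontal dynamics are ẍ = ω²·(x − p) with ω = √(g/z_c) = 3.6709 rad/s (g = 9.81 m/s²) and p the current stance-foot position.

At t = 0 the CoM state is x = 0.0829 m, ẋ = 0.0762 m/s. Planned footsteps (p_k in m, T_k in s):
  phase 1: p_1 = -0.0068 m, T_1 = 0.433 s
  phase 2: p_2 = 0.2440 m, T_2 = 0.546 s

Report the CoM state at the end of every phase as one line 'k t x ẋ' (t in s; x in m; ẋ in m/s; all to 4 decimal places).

phase 1: p=-0.0068, T=0.433, ωT=1.589500, cosh=2.552662, sinh=2.348634; start (x,ẋ)=(0.082900, 0.076200) → end (x,ẋ)=(0.270926, 0.967870)
phase 2: p=0.2440, T=0.546, ωT=2.004311, cosh=3.777868, sinh=3.643114; start (x,ẋ)=(0.270926, 0.967870) → end (x,ẋ)=(1.306269, 4.016587)

1 0.4330 0.2709 0.9679
2 0.9790 1.3063 4.0166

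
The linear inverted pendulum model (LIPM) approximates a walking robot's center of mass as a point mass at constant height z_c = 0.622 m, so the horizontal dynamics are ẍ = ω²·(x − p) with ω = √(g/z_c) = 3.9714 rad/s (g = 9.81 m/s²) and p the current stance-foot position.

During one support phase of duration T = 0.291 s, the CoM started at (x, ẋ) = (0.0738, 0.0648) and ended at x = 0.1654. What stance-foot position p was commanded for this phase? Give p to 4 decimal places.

ωT = 3.9714·0.291 = 1.155677; cosh(ωT) = 1.745509, sinh(ωT) = 1.430665
x(T) = p + (x₀−p)·cosh(ωT) + (ẋ₀/ω)·sinh(ωT) ⇒ p·(1 − cosh) = x(T) − x₀·cosh − (ẋ₀/ω)·sinh
numerator   = 0.1654 − (0.0738)·1.745509 − (0.0648/3.9714)·1.430665 = 0.013238
denominator = 1 − 1.745509 = -0.745509
p = 0.013238 / -0.745509 = -0.0178

p = -0.0178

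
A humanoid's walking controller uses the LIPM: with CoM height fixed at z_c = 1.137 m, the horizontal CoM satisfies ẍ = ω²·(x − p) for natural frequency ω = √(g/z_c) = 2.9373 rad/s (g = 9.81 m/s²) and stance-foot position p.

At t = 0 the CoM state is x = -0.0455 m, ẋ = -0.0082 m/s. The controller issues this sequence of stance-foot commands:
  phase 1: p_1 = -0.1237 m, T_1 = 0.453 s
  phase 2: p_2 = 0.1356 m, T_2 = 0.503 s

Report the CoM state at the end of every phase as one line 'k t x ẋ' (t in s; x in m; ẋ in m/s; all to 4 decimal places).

1 0.4530 0.0297 0.3876
2 0.9560 0.1654 0.2470

phase 1: p=-0.1237, T=0.453, ωT=1.330597, cosh=2.023810, sinh=1.759491; start (x,ẋ)=(-0.045500, -0.008200) → end (x,ẋ)=(0.029650, 0.387554)
phase 2: p=0.1356, T=0.503, ωT=1.477462, cosh=2.305013, sinh=2.076797; start (x,ẋ)=(0.029650, 0.387554) → end (x,ẋ)=(0.165401, 0.247004)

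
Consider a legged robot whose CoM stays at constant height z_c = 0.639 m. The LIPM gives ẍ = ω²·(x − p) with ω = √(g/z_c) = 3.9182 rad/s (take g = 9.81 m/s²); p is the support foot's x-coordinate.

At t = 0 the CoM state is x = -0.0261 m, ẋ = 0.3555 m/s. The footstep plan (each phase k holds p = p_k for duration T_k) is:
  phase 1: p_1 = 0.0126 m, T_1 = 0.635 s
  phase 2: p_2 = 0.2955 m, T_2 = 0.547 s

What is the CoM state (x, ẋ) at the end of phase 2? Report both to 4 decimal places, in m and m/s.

phase 1: p=0.0126, T=0.635, ωT=2.488057, cosh=6.060468, sinh=5.977396; start (x,ẋ)=(-0.026100, 0.355500) → end (x,ẋ)=(0.320392, 1.248118)
phase 2: p=0.2955, T=0.547, ωT=2.143255, cosh=4.322212, sinh=4.204940; start (x,ẋ)=(0.320392, 1.248118) → end (x,ẋ)=(1.742544, 5.804740)

x = 1.7425, ẋ = 5.8047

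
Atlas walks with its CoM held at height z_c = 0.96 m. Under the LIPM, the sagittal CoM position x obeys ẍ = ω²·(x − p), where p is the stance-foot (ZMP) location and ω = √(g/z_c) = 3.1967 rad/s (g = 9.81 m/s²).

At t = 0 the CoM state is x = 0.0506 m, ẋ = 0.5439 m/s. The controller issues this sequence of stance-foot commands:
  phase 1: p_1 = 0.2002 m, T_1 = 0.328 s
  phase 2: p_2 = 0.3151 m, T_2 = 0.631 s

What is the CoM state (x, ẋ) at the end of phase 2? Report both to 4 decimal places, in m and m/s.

phase 1: p=0.2002, T=0.328, ωT=1.048518, cosh=1.601937, sinh=1.251481; start (x,ẋ)=(0.050600, 0.543900) → end (x,ẋ)=(0.173482, 0.272803)
phase 2: p=0.3151, T=0.631, ωT=2.017118, cosh=3.824833, sinh=3.691795; start (x,ẋ)=(0.173482, 0.272803) → end (x,ẋ)=(0.088490, -0.627884)

x = 0.0885, ẋ = -0.6279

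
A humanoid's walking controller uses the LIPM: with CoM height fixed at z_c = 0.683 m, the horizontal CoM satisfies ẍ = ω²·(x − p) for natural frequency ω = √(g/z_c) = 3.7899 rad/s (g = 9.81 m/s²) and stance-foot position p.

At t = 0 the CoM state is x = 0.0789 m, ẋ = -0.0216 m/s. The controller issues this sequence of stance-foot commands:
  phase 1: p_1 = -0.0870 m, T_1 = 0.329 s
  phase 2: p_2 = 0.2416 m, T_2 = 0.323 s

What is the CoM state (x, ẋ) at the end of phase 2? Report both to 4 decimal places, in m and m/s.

phase 1: p=-0.0870, T=0.329, ωT=1.246877, cosh=1.883430, sinh=1.596030; start (x,ẋ)=(0.078900, -0.021600) → end (x,ẋ)=(0.216365, 0.962813)
phase 2: p=0.2416, T=0.323, ωT=1.224138, cosh=1.847622, sinh=1.553610; start (x,ẋ)=(0.216365, 0.962813) → end (x,ẋ)=(0.589665, 1.630327)

x = 0.5897, ẋ = 1.6303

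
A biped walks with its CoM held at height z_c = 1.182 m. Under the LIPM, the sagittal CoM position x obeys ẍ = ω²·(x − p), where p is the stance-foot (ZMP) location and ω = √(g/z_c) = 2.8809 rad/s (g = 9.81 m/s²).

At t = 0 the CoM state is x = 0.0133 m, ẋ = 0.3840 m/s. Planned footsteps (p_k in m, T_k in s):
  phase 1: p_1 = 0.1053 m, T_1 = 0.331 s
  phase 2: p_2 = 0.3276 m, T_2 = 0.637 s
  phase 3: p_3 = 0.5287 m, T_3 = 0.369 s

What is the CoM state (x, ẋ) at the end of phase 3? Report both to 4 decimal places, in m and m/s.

x = -0.8501, ẋ = -3.7231

phase 1: p=0.1053, T=0.331, ωT=0.953578, cosh=1.490169, sinh=1.104809; start (x,ẋ)=(0.013300, 0.384000) → end (x,ẋ)=(0.115466, 0.279403)
phase 2: p=0.3276, T=0.637, ωT=1.835133, cosh=3.212781, sinh=3.053189; start (x,ẋ)=(0.115466, 0.279403) → end (x,ẋ)=(-0.057827, -0.968252)
phase 3: p=0.5287, T=0.369, ωT=1.063052, cosh=1.620297, sinh=1.274897; start (x,ẋ)=(-0.057827, -0.968252) → end (x,ẋ)=(-0.850132, -3.723081)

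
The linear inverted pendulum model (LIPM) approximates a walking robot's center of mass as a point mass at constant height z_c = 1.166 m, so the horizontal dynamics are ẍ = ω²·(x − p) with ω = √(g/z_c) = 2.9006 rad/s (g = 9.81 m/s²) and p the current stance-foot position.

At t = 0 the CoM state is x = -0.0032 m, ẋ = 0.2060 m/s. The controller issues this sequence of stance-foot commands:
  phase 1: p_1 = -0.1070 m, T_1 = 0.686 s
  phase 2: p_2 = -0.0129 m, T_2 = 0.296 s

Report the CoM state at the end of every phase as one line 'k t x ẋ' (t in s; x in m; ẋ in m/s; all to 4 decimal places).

phase 1: p=-0.1070, T=0.686, ωT=1.989812, cosh=3.725438, sinh=3.588717; start (x,ẋ)=(-0.003200, 0.206000) → end (x,ẋ)=(0.534570, 1.847939)
phase 2: p=-0.0129, T=0.296, ωT=0.858578, cosh=1.391783, sinh=0.968019; start (x,ẋ)=(0.534570, 1.847939) → end (x,ẋ)=(1.365774, 4.109138)

1 0.6860 0.5346 1.8479
2 0.9820 1.3658 4.1091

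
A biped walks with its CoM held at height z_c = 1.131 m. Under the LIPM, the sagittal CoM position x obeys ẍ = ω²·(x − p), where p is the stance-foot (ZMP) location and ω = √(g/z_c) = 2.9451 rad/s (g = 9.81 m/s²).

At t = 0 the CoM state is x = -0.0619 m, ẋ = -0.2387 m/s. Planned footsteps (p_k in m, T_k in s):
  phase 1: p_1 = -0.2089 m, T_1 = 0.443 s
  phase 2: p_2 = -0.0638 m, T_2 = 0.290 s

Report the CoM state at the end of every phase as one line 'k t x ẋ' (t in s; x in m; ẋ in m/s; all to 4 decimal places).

1 0.4430 -0.0564 0.2669
2 0.7330 0.0336 0.3913

phase 1: p=-0.2089, T=0.443, ωT=1.304679, cosh=1.978883, sinh=1.707624; start (x,ẋ)=(-0.061900, -0.238700) → end (x,ẋ)=(-0.056407, 0.266922)
phase 2: p=-0.0638, T=0.290, ωT=0.854079, cosh=1.387442, sinh=0.961767; start (x,ẋ)=(-0.056407, 0.266922) → end (x,ẋ)=(0.033625, 0.391279)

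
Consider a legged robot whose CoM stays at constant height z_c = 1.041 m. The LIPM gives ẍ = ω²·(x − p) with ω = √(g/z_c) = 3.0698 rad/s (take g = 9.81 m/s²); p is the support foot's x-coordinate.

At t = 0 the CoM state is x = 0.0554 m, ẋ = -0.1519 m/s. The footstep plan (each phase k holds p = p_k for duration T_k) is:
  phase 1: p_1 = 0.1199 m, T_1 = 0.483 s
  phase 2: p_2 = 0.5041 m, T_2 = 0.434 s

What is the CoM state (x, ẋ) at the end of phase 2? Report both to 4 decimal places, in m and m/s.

phase 1: p=0.1199, T=0.483, ωT=1.482713, cosh=2.315951, sinh=2.088930; start (x,ẋ)=(0.055400, -0.151900) → end (x,ẋ)=(-0.132843, -0.765406)
phase 2: p=0.5041, T=0.434, ωT=1.332293, cosh=2.026798, sinh=1.762926; start (x,ẋ)=(-0.132843, -0.765406) → end (x,ẋ)=(-1.226413, -4.998353)

x = -1.2264, ẋ = -4.9984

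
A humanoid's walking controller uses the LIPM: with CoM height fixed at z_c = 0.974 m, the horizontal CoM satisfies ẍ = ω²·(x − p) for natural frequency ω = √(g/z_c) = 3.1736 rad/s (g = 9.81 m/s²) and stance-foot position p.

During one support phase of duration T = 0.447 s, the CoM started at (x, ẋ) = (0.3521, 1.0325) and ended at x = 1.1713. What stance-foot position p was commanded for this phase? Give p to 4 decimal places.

p = 0.1949

ωT = 3.1736·0.447 = 1.418599; cosh(ωT) = 2.186691, sinh(ωT) = 1.944638
x(T) = p + (x₀−p)·cosh(ωT) + (ẋ₀/ω)·sinh(ωT) ⇒ p·(1 − cosh) = x(T) − x₀·cosh − (ẋ₀/ω)·sinh
numerator   = 1.1713 − (0.3521)·2.186691 − (1.0325/3.1736)·1.944638 = -0.231303
denominator = 1 − 2.186691 = -1.186691
p = -0.231303 / -1.186691 = 0.1949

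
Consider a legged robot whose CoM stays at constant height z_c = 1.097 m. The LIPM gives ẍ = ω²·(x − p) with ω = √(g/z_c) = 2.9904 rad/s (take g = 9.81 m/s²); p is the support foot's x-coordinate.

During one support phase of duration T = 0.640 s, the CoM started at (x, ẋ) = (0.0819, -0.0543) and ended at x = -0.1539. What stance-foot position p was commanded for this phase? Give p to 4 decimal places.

ωT = 2.9904·0.640 = 1.913856; cosh(ωT) = 3.463345, sinh(ωT) = 3.315834
x(T) = p + (x₀−p)·cosh(ωT) + (ẋ₀/ω)·sinh(ωT) ⇒ p·(1 − cosh) = x(T) − x₀·cosh − (ẋ₀/ω)·sinh
numerator   = -0.1539 − (0.0819)·3.463345 − (-0.0543/2.9904)·3.315834 = -0.377339
denominator = 1 − 3.463345 = -2.463345
p = -0.377339 / -2.463345 = 0.1532

p = 0.1532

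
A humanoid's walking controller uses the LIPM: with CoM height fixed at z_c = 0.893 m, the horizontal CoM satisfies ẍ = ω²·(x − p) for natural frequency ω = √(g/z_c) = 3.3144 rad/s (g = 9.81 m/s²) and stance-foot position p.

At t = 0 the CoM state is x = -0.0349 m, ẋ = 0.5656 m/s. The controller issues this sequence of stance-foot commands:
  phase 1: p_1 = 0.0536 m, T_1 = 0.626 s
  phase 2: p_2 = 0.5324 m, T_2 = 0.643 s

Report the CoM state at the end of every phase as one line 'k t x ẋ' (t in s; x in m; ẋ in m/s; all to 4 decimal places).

phase 1: p=0.0536, T=0.626, ωT=2.074814, cosh=4.044324, sinh=3.918744; start (x,ẋ)=(-0.034900, 0.565600) → end (x,ẋ)=(0.364408, 1.138006)
phase 2: p=0.5324, T=0.643, ωT=2.131159, cosh=4.271663, sinh=4.152964; start (x,ẋ)=(0.364408, 1.138006) → end (x,ẋ)=(1.240725, 2.548844)

1 0.6260 0.3644 1.1380
2 1.2690 1.2407 2.5488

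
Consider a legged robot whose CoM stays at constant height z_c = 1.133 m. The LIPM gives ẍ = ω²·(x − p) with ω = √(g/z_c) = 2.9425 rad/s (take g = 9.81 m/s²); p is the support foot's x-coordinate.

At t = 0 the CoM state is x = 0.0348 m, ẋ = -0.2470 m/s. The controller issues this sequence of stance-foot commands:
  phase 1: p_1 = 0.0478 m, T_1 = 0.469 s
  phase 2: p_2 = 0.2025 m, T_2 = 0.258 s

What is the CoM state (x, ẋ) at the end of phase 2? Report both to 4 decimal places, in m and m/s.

phase 1: p=0.0478, T=0.469, ωT=1.380032, cosh=2.113301, sinh=1.861730; start (x,ẋ)=(0.034800, -0.247000) → end (x,ẋ)=(-0.135951, -0.593201)
phase 2: p=0.2025, T=0.258, ωT=0.759165, cosh=1.302274, sinh=0.834217; start (x,ẋ)=(-0.135951, -0.593201) → end (x,ẋ)=(-0.406432, -1.603300)

x = -0.4064, ẋ = -1.6033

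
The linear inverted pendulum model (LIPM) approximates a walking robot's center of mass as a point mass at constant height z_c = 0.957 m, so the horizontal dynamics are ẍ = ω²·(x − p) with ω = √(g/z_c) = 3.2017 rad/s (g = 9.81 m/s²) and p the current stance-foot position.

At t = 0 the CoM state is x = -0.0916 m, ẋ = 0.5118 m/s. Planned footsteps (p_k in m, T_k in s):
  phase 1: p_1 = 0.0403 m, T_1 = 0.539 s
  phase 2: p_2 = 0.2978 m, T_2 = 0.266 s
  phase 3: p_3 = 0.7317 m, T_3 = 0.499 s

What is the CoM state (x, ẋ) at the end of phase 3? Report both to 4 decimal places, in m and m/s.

phase 1: p=0.0403, T=0.539, ωT=1.725716, cosh=2.897294, sinh=2.719249; start (x,ẋ)=(-0.091600, 0.511800) → end (x,ẋ)=(0.092826, 0.334485)
phase 2: p=0.2978, T=0.266, ωT=0.851652, cosh=1.385112, sinh=0.958403; start (x,ẋ)=(0.092826, 0.334485) → end (x,ẋ)=(0.114013, -0.165668)
phase 3: p=0.7317, T=0.499, ωT=1.597648, cosh=2.571885, sinh=2.369513; start (x,ẋ)=(0.114013, -0.165668) → end (x,ẋ)=(-0.979527, -5.112143)

x = -0.9795, ẋ = -5.1121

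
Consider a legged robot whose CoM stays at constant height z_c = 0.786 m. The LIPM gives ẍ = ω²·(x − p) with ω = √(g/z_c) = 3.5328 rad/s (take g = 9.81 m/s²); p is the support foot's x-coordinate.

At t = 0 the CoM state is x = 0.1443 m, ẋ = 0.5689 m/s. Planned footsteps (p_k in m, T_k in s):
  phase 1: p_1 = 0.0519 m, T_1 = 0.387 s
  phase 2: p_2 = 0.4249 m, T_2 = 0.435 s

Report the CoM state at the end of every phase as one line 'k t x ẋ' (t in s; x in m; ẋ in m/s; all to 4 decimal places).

1 0.3870 0.5404 1.7877
2 0.8220 1.8279 5.2532

phase 1: p=0.0519, T=0.387, ωT=1.367194, cosh=2.089572, sinh=1.834750; start (x,ẋ)=(0.144300, 0.568900) → end (x,ẋ)=(0.540433, 1.787676)
phase 2: p=0.4249, T=0.435, ωT=1.536768, cosh=2.432307, sinh=2.217232; start (x,ẋ)=(0.540433, 1.787676) → end (x,ẋ)=(1.827881, 5.253152)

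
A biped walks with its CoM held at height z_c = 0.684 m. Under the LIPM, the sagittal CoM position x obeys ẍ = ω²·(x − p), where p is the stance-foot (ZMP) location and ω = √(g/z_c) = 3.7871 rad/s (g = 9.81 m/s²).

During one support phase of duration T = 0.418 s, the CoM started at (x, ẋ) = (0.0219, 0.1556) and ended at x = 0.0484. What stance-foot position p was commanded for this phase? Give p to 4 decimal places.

ωT = 3.7871·0.418 = 1.583008; cosh(ωT) = 2.537469, sinh(ωT) = 2.332112
x(T) = p + (x₀−p)·cosh(ωT) + (ẋ₀/ω)·sinh(ωT) ⇒ p·(1 − cosh) = x(T) − x₀·cosh − (ẋ₀/ω)·sinh
numerator   = 0.0484 − (0.0219)·2.537469 − (0.1556/3.7871)·2.332112 = -0.102990
denominator = 1 − 2.537469 = -1.537469
p = -0.102990 / -1.537469 = 0.0670

p = 0.0670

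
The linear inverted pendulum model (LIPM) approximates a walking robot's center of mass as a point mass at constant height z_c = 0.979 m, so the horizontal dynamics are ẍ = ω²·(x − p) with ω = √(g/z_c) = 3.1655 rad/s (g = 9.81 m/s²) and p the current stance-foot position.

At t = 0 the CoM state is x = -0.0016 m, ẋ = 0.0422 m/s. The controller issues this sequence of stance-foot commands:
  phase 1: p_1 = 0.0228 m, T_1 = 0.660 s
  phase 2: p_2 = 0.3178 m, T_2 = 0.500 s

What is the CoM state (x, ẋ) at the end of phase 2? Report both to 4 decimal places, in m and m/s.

x = -0.6487, ẋ = -2.8647

phase 1: p=0.0228, T=0.660, ωT=2.089230, cosh=4.101237, sinh=3.977455; start (x,ẋ)=(-0.001600, 0.042200) → end (x,ẋ)=(-0.024246, -0.134139)
phase 2: p=0.3178, T=0.500, ωT=1.582750, cosh=2.536867, sinh=2.331458; start (x,ẋ)=(-0.024246, -0.134139) → end (x,ẋ)=(-0.648721, -2.864670)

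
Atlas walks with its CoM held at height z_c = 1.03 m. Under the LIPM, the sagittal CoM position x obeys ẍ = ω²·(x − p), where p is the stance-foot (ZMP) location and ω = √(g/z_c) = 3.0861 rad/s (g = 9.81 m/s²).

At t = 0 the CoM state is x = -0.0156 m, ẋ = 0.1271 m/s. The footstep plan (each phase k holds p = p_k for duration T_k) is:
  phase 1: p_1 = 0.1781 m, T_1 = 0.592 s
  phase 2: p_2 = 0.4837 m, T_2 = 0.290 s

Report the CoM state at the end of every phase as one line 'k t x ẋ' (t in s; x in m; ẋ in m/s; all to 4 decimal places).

1 0.5920 -0.3147 -1.4043
2 0.8820 -1.1203 -4.5170

phase 1: p=0.1781, T=0.592, ωT=1.826971, cosh=3.187967, sinh=3.027067; start (x,ẋ)=(-0.015600, 0.127100) → end (x,ẋ)=(-0.314740, -1.404322)
phase 2: p=0.4837, T=0.290, ωT=0.894969, cosh=1.427940, sinh=1.019320; start (x,ẋ)=(-0.314740, -1.404322) → end (x,ẋ)=(-1.120264, -4.516960)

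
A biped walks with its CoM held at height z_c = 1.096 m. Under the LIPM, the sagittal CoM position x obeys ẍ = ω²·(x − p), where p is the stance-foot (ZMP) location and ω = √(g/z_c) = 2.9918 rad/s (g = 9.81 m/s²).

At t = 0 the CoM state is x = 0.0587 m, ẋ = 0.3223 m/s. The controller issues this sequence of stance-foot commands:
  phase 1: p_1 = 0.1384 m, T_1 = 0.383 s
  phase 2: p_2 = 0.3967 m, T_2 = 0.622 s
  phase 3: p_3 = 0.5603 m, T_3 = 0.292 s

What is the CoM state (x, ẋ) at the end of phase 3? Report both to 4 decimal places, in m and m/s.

phase 1: p=0.1384, T=0.383, ωT=1.145859, cosh=1.731547, sinh=1.413596; start (x,ẋ)=(0.058700, 0.322300) → end (x,ẋ)=(0.152679, 0.221011)
phase 2: p=0.3967, T=0.622, ωT=1.860900, cosh=3.292525, sinh=3.136993; start (x,ẋ)=(0.152679, 0.221011) → end (x,ẋ)=(-0.175008, -1.562514)
phase 3: p=0.5603, T=0.292, ωT=0.873606, cosh=1.406488, sinh=0.989044; start (x,ẋ)=(-0.175008, -1.562514) → end (x,ẋ)=(-0.990446, -4.373451)

x = -0.9904, ẋ = -4.3735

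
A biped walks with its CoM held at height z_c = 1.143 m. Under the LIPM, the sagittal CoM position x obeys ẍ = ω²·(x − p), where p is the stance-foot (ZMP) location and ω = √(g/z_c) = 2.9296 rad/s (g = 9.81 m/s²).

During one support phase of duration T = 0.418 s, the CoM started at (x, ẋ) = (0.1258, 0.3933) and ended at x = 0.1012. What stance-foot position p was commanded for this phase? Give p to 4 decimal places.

p = 0.4008

ωT = 2.9296·0.418 = 1.224573; cosh(ωT) = 1.848298, sinh(ωT) = 1.554414
x(T) = p + (x₀−p)·cosh(ωT) + (ẋ₀/ω)·sinh(ωT) ⇒ p·(1 − cosh) = x(T) − x₀·cosh − (ẋ₀/ω)·sinh
numerator   = 0.1012 − (0.1258)·1.848298 − (0.3933/2.9296)·1.554414 = -0.339997
denominator = 1 − 1.848298 = -0.848298
p = -0.339997 / -0.848298 = 0.4008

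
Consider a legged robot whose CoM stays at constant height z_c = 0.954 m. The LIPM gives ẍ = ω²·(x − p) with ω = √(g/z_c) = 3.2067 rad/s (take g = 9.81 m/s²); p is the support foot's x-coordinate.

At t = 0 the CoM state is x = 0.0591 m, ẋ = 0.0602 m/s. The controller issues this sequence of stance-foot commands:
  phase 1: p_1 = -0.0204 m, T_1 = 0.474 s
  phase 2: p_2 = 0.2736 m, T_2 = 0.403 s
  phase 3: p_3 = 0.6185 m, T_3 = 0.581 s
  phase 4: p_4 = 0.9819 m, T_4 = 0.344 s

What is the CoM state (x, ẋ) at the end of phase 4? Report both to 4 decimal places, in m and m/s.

phase 1: p=-0.0204, T=0.474, ωT=1.519976, cosh=2.395416, sinh=2.176699; start (x,ẋ)=(0.059100, 0.060200) → end (x,ẋ)=(0.210899, 0.699116)
phase 2: p=0.2736, T=0.403, ωT=1.292300, cosh=1.957895, sinh=1.683257; start (x,ẋ)=(0.210899, 0.699116) → end (x,ẋ)=(0.517817, 1.030355)
phase 3: p=0.6185, T=0.581, ωT=1.863093, cosh=3.299413, sinh=3.144221; start (x,ẋ)=(0.517817, 1.030355) → end (x,ẋ)=(1.296585, 2.384423)
phase 4: p=0.9819, T=0.344, ωT=1.103105, cosh=1.672674, sinh=1.340834; start (x,ẋ)=(1.296585, 2.384423) → end (x,ẋ)=(2.505277, 5.341399)

x = 2.5053, ẋ = 5.3414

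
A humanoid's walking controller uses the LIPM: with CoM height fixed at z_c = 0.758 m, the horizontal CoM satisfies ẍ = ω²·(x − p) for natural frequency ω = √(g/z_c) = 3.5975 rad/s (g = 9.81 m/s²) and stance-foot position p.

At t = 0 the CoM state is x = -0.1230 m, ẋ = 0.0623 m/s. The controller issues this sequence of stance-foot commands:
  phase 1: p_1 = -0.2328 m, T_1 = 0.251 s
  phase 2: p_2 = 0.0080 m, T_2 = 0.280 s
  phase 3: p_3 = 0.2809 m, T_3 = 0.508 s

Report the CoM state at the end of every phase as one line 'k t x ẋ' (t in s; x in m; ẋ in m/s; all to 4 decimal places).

phase 1: p=-0.2328, T=0.251, ωT=0.902973, cosh=1.436144, sinh=1.030781; start (x,ẋ)=(-0.123000, 0.062300) → end (x,ẋ)=(-0.057261, 0.496636)
phase 2: p=0.0080, T=0.280, ωT=1.007300, cosh=1.551701, sinh=1.186497; start (x,ẋ)=(-0.057261, 0.496636) → end (x,ẋ)=(0.070531, 0.492070)
phase 3: p=0.2809, T=0.508, ωT=1.827530, cosh=3.189659, sinh=3.028849; start (x,ẋ)=(0.070531, 0.492070) → end (x,ẋ)=(0.024184, -0.722703)

1 0.2510 -0.0573 0.4966
2 0.5310 0.0705 0.4921
3 1.0390 0.0242 -0.7227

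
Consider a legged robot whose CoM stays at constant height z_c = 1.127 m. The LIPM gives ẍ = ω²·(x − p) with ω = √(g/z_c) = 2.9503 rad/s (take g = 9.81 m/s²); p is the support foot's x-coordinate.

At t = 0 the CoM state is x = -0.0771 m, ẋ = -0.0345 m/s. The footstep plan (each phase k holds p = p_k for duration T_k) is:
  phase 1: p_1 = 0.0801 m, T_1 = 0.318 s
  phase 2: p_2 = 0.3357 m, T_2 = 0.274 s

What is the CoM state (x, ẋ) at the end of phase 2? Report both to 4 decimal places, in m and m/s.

x = -0.5050, ẋ = -2.0696

phase 1: p=0.0801, T=0.318, ωT=0.938195, cosh=1.473350, sinh=1.082016; start (x,ẋ)=(-0.077100, -0.034500) → end (x,ẋ)=(-0.164163, -0.552656)
phase 2: p=0.3357, T=0.274, ωT=0.808382, cosh=1.344926, sinh=0.899348; start (x,ẋ)=(-0.164163, -0.552656) → end (x,ẋ)=(-0.505047, -2.069592)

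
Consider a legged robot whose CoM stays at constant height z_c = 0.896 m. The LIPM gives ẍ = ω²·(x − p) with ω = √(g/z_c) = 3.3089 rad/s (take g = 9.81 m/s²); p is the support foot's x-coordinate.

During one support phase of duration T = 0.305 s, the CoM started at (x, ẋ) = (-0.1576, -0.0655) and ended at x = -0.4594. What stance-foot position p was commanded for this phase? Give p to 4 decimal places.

ωT = 3.3089·0.305 = 1.009214; cosh(ωT) = 1.553975, sinh(ωT) = 1.189470
x(T) = p + (x₀−p)·cosh(ωT) + (ẋ₀/ω)·sinh(ωT) ⇒ p·(1 − cosh) = x(T) − x₀·cosh − (ẋ₀/ω)·sinh
numerator   = -0.4594 − (-0.1576)·1.553975 − (-0.0655/3.3089)·1.189470 = -0.190948
denominator = 1 − 1.553975 = -0.553975
p = -0.190948 / -0.553975 = 0.3447

p = 0.3447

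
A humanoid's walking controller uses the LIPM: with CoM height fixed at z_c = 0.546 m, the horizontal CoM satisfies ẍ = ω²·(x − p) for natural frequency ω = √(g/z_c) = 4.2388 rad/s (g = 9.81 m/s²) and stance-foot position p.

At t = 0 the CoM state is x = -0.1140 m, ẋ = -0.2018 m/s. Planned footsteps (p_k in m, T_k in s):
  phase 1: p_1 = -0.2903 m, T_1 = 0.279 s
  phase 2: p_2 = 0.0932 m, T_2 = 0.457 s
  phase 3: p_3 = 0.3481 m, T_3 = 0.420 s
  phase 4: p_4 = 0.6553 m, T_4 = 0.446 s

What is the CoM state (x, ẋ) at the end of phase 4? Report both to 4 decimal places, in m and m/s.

phase 1: p=-0.2903, T=0.279, ωT=1.182625, cosh=1.784701, sinh=1.478228; start (x,ẋ)=(-0.114000, -0.201800) → end (x,ẋ)=(-0.046032, 0.744528)
phase 2: p=0.0932, T=0.457, ωT=1.937132, cosh=3.541468, sinh=3.397351; start (x,ẋ)=(-0.046032, 0.744528) → end (x,ẋ)=(0.196844, 0.631678)
phase 3: p=0.3481, T=0.420, ωT=1.780296, cosh=3.050100, sinh=2.881512; start (x,ẋ)=(0.196844, 0.631678) → end (x,ẋ)=(0.316163, 0.079211)
phase 4: p=0.6553, T=0.446, ωT=1.890505, cosh=3.386853, sinh=3.235858; start (x,ẋ)=(0.316163, 0.079211) → end (x,ẋ)=(-0.432837, -4.383374)

x = -0.4328, ẋ = -4.3834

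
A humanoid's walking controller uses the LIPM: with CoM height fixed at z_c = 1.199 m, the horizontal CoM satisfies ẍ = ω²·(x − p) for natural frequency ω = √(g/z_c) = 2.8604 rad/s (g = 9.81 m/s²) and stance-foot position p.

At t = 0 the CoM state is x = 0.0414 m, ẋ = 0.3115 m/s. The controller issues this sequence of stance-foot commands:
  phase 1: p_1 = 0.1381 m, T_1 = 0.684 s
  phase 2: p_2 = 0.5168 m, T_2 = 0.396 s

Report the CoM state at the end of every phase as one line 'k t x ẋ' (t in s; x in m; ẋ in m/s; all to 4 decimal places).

phase 1: p=0.1381, T=0.684, ωT=1.956514, cosh=3.607985, sinh=3.466634; start (x,ẋ)=(0.041400, 0.311500) → end (x,ẋ)=(0.166727, 0.165014)
phase 2: p=0.5168, T=0.396, ωT=1.132718, cosh=1.713120, sinh=1.390963; start (x,ẋ)=(0.166727, 0.165014) → end (x,ẋ)=(-0.002673, -1.110150)

1 0.6840 0.1667 0.1650
2 1.0800 -0.0027 -1.1101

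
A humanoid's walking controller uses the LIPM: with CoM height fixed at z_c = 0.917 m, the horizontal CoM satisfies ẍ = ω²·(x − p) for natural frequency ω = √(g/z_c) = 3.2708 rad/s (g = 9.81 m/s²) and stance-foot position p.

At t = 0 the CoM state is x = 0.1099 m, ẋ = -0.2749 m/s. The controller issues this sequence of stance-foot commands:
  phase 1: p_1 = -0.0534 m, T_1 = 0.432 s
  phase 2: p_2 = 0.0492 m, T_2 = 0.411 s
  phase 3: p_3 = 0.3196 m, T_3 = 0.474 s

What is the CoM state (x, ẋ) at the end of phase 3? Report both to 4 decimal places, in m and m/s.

x = 1.6680, ẋ = 4.6058

phase 1: p=-0.0534, T=0.432, ωT=1.412986, cosh=2.175809, sinh=1.932394; start (x,ẋ)=(0.109900, -0.274900) → end (x,ẋ)=(0.139498, 0.434003)
phase 2: p=0.0492, T=0.411, ωT=1.344299, cosh=2.048109, sinh=1.787387; start (x,ẋ)=(0.139498, 0.434003) → end (x,ẋ)=(0.471310, 1.416787)
phase 3: p=0.3196, T=0.474, ωT=1.550359, cosh=2.462667, sinh=2.250496; start (x,ẋ)=(0.471310, 1.416787) → end (x,ẋ)=(1.668040, 4.605796)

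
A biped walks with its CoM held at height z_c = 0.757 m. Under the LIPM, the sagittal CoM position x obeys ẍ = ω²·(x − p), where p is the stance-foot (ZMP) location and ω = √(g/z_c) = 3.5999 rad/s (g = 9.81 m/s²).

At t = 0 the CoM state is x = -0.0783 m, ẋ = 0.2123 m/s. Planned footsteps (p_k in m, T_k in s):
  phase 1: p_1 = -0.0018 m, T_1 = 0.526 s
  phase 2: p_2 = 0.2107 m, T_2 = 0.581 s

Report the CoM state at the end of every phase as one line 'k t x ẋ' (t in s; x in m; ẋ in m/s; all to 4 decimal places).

1 0.5260 -0.0702 -0.1728
2 1.1070 -1.1354 -4.7423

phase 1: p=-0.0018, T=0.526, ωT=1.893547, cosh=3.396714, sinh=3.246178; start (x,ẋ)=(-0.078300, 0.212300) → end (x,ẋ)=(-0.070209, -0.172850)
phase 2: p=0.2107, T=0.581, ωT=2.091542, cosh=4.110444, sinh=3.986947; start (x,ẋ)=(-0.070209, -0.172850) → end (x,ẋ)=(-1.135395, -4.742268)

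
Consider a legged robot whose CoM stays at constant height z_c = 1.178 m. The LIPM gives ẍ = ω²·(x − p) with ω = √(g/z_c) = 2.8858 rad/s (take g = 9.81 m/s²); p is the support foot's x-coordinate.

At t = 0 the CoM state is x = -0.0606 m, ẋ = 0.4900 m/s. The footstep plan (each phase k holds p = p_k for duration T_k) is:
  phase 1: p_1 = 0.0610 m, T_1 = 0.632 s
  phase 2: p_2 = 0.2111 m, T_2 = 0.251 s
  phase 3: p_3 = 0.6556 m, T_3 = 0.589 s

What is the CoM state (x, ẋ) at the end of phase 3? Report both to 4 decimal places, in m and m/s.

phase 1: p=0.0610, T=0.632, ωT=1.823826, cosh=3.178461, sinh=3.017054; start (x,ẋ)=(-0.060600, 0.490000) → end (x,ẋ)=(0.186786, 0.498722)
phase 2: p=0.2111, T=0.251, ωT=0.724336, cosh=1.274003, sinh=0.789357; start (x,ẋ)=(0.186786, 0.498722) → end (x,ẋ)=(0.316539, 0.579987)
phase 3: p=0.6556, T=0.589, ωT=1.699736, cosh=2.827618, sinh=2.644886; start (x,ẋ)=(0.316539, 0.579987) → end (x,ẋ)=(0.228434, -0.947937)

x = 0.2284, ẋ = -0.9479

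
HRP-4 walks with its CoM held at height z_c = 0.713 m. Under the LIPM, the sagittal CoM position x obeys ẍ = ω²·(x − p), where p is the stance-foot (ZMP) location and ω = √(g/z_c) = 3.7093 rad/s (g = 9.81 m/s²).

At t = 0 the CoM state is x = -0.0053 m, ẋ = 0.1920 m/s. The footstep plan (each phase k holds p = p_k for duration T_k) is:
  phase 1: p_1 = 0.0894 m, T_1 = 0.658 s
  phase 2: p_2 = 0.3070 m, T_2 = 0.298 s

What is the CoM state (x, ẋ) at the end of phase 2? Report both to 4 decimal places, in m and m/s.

phase 1: p=0.0894, T=0.658, ωT=2.440719, cosh=5.784198, sinh=5.697100; start (x,ẋ)=(-0.005300, 0.192000) → end (x,ẋ)=(-0.163471, -0.890658)
phase 2: p=0.3070, T=0.298, ωT=1.105371, cosh=1.675717, sinh=1.344629; start (x,ẋ)=(-0.163471, -0.890658) → end (x,ẋ)=(-0.804243, -3.839030)

x = -0.8042, ẋ = -3.8390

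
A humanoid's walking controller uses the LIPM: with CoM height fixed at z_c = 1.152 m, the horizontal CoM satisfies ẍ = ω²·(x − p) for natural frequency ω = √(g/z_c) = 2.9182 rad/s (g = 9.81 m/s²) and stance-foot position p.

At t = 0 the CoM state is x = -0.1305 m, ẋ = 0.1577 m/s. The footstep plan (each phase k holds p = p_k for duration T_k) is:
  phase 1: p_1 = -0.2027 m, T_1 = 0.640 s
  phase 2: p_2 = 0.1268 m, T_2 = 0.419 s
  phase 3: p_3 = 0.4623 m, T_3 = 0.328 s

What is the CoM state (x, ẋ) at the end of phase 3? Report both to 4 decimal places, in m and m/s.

phase 1: p=-0.2027, T=0.640, ωT=1.867648, cosh=3.313770, sinh=3.159284; start (x,ẋ)=(-0.130500, 0.157700) → end (x,ẋ)=(0.207282, 1.188224)
phase 2: p=0.1268, T=0.419, ωT=1.222726, cosh=1.845430, sinh=1.551003; start (x,ẋ)=(0.207282, 1.188224) → end (x,ẋ)=(0.906857, 2.557058)
phase 3: p=0.4623, T=0.328, ωT=0.957170, cosh=1.494146, sinh=1.110168; start (x,ẋ)=(0.906857, 2.557058) → end (x,ẋ)=(2.099313, 5.260849)

x = 2.0993, ẋ = 5.2608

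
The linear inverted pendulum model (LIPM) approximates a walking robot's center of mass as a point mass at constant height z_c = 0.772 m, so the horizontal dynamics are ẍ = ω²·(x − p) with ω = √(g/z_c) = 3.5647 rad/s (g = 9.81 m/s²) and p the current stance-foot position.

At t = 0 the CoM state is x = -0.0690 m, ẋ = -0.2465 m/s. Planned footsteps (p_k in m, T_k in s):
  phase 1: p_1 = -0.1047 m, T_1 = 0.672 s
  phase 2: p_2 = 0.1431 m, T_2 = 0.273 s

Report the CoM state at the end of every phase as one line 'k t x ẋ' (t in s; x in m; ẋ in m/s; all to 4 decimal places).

phase 1: p=-0.1047, T=0.672, ωT=2.395478, cosh=5.532288, sinh=5.441159; start (x,ẋ)=(-0.069000, -0.246500) → end (x,ẋ)=(-0.283455, -0.671268)
phase 2: p=0.1431, T=0.273, ωT=0.973163, cosh=1.512094, sinh=1.134208; start (x,ẋ)=(-0.283455, -0.671268) → end (x,ẋ)=(-0.715474, -2.739630)

1 0.6720 -0.2835 -0.6713
2 0.9450 -0.7155 -2.7396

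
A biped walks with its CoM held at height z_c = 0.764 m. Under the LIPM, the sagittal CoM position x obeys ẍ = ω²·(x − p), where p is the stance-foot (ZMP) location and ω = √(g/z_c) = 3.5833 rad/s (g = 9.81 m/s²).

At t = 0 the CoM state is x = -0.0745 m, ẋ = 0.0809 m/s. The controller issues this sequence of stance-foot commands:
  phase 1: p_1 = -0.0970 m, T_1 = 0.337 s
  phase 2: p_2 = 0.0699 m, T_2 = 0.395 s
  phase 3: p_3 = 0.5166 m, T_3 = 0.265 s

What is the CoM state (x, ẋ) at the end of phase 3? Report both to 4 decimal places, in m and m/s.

phase 1: p=-0.0970, T=0.337, ωT=1.207572, cosh=1.822137, sinh=1.523215; start (x,ẋ)=(-0.074500, 0.080900) → end (x,ẋ)=(-0.021612, 0.270219)
phase 2: p=0.0699, T=0.395, ωT=1.415404, cosh=2.180488, sinh=1.937660; start (x,ẋ)=(-0.021612, 0.270219) → end (x,ẋ)=(0.016479, -0.046181)
phase 3: p=0.5166, T=0.265, ωT=0.949574, cosh=1.485758, sinh=1.098852; start (x,ẋ)=(0.016479, -0.046181) → end (x,ẋ)=(-0.240621, -2.037850)

x = -0.2406, ẋ = -2.0378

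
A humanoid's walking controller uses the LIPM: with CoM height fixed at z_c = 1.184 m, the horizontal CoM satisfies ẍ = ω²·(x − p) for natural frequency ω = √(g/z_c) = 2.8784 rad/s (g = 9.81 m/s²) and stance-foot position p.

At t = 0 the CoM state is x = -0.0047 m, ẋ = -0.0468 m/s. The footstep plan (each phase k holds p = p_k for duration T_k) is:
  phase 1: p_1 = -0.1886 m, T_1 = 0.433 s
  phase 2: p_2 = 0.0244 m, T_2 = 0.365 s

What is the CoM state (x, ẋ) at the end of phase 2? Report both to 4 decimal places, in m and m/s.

phase 1: p=-0.1886, T=0.433, ωT=1.246347, cosh=1.882585, sinh=1.595032; start (x,ẋ)=(-0.004700, -0.046800) → end (x,ẋ)=(0.131674, 0.756206)
phase 2: p=0.0244, T=0.365, ωT=1.050616, cosh=1.604567, sinh=1.254845; start (x,ẋ)=(0.131674, 0.756206) → end (x,ẋ)=(0.526197, 1.600849)

x = 0.5262, ẋ = 1.6008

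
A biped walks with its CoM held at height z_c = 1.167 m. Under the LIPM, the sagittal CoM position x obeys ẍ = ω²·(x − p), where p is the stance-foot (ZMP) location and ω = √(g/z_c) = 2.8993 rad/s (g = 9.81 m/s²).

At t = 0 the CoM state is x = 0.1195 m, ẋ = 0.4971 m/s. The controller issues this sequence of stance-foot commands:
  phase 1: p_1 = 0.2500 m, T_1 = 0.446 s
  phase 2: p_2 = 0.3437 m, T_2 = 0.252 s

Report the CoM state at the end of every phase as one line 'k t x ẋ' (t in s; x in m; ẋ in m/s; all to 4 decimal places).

1 0.4460 0.2832 0.3365
2 0.6980 0.3588 0.2905

phase 1: p=0.2500, T=0.446, ωT=1.293088, cosh=1.959222, sinh=1.684800; start (x,ẋ)=(0.119500, 0.497100) → end (x,ẋ)=(0.283189, 0.336471)
phase 2: p=0.3437, T=0.252, ωT=0.730624, cosh=1.278992, sinh=0.797383; start (x,ẋ)=(0.283189, 0.336471) → end (x,ẋ)=(0.358845, 0.290451)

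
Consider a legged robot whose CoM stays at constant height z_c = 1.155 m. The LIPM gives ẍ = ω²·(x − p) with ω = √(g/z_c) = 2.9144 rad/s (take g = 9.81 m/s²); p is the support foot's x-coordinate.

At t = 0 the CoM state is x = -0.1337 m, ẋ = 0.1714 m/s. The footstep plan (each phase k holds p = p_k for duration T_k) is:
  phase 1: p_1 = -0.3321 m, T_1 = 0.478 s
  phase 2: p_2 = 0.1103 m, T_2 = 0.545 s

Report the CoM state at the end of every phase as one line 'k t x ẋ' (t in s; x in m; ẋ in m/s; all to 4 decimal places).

1 0.4780 0.2032 1.4589
2 1.0230 1.5213 4.3550

phase 1: p=-0.3321, T=0.478, ωT=1.393083, cosh=2.137778, sinh=1.889470; start (x,ẋ)=(-0.133700, 0.171400) → end (x,ẋ)=(0.203158, 1.458939)
phase 2: p=0.1103, T=0.545, ωT=1.588348, cosh=2.549959, sinh=2.345696; start (x,ẋ)=(0.203158, 1.458939) → end (x,ẋ)=(1.521330, 4.355035)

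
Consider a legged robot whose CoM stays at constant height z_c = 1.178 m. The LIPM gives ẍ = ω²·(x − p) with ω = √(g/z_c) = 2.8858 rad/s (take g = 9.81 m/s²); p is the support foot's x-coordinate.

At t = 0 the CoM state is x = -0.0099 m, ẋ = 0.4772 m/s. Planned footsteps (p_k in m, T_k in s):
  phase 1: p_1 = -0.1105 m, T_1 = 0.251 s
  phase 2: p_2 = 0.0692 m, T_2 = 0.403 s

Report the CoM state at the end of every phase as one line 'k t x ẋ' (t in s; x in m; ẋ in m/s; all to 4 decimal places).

phase 1: p=-0.1105, T=0.251, ωT=0.724336, cosh=1.274003, sinh=0.789357; start (x,ẋ)=(-0.009900, 0.477200) → end (x,ẋ)=(0.148194, 0.837114)
phase 2: p=0.0692, T=0.403, ωT=1.162977, cosh=1.756000, sinh=1.443445; start (x,ẋ)=(0.148194, 0.837114) → end (x,ẋ)=(0.626628, 1.799020)

1 0.2510 0.1482 0.8371
2 0.6540 0.6266 1.7990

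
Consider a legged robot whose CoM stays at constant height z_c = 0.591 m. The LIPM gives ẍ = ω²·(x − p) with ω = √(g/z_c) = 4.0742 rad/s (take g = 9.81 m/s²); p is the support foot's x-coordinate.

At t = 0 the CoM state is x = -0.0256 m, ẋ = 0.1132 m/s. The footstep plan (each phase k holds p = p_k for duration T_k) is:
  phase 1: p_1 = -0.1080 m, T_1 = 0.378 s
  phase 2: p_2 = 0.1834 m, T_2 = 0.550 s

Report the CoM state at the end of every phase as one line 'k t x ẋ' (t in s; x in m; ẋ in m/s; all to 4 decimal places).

1 0.3780 0.1548 1.0232
2 0.9280 1.2148 4.3234

phase 1: p=-0.1080, T=0.378, ωT=1.540048, cosh=2.439592, sinh=2.225221; start (x,ẋ)=(-0.025600, 0.113200) → end (x,ẋ)=(0.154849, 1.023200)
phase 2: p=0.1834, T=0.550, ωT=2.240810, cosh=4.753658, sinh=4.647285; start (x,ẋ)=(0.154849, 1.023200) → end (x,ẋ)=(1.214804, 4.323361)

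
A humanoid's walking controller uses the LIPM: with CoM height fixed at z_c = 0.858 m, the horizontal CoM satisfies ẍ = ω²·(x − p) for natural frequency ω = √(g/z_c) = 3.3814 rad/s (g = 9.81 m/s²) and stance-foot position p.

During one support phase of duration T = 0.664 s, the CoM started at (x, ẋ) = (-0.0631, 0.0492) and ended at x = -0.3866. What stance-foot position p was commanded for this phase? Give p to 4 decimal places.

p = 0.0406

ωT = 3.3814·0.664 = 2.245250; cosh(ωT) = 4.774337, sinh(ωT) = 4.668436
x(T) = p + (x₀−p)·cosh(ωT) + (ẋ₀/ω)·sinh(ωT) ⇒ p·(1 − cosh) = x(T) − x₀·cosh − (ẋ₀/ω)·sinh
numerator   = -0.3866 − (-0.0631)·4.774337 − (0.0492/3.3814)·4.668436 = -0.153266
denominator = 1 − 4.774337 = -3.774337
p = -0.153266 / -3.774337 = 0.0406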